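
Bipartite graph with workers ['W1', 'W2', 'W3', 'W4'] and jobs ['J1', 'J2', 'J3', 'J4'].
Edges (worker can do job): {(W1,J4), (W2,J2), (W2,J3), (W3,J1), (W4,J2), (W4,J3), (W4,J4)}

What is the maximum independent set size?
Maximum independent set = 4

By König's theorem:
- Min vertex cover = Max matching = 4
- Max independent set = Total vertices - Min vertex cover
- Max independent set = 8 - 4 = 4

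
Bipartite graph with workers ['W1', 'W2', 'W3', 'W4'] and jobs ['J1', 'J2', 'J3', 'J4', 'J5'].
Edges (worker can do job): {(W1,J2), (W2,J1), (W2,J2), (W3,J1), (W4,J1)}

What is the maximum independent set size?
Maximum independent set = 7

By König's theorem:
- Min vertex cover = Max matching = 2
- Max independent set = Total vertices - Min vertex cover
- Max independent set = 9 - 2 = 7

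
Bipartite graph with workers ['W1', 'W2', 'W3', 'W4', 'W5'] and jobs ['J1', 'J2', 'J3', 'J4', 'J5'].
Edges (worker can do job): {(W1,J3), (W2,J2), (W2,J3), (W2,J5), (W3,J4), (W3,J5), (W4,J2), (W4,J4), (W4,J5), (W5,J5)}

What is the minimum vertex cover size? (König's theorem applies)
Minimum vertex cover size = 4

By König's theorem: in bipartite graphs,
min vertex cover = max matching = 4

Maximum matching has size 4, so minimum vertex cover also has size 4.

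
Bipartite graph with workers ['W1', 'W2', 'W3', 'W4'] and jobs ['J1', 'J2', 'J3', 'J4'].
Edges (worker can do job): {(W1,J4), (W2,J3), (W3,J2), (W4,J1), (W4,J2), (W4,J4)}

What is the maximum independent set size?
Maximum independent set = 4

By König's theorem:
- Min vertex cover = Max matching = 4
- Max independent set = Total vertices - Min vertex cover
- Max independent set = 8 - 4 = 4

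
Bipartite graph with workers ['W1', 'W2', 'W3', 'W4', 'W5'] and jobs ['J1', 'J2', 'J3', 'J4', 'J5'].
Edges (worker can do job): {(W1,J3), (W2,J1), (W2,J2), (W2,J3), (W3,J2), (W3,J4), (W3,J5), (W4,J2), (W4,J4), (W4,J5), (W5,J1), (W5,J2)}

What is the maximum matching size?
Maximum matching size = 5

Maximum matching: {(W1,J3), (W2,J2), (W3,J5), (W4,J4), (W5,J1)}
Size: 5

This assigns 5 workers to 5 distinct jobs.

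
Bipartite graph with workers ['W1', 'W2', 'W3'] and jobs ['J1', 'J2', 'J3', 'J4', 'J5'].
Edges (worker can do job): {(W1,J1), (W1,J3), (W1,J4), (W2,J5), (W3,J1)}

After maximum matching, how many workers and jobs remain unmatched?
Unmatched: 0 workers, 2 jobs

Maximum matching size: 3
Workers: 3 total, 3 matched, 0 unmatched
Jobs: 5 total, 3 matched, 2 unmatched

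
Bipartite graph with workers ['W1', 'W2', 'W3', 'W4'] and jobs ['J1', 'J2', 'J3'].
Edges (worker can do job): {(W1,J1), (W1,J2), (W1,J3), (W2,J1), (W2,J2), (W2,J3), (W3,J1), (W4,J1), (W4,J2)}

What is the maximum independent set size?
Maximum independent set = 4

By König's theorem:
- Min vertex cover = Max matching = 3
- Max independent set = Total vertices - Min vertex cover
- Max independent set = 7 - 3 = 4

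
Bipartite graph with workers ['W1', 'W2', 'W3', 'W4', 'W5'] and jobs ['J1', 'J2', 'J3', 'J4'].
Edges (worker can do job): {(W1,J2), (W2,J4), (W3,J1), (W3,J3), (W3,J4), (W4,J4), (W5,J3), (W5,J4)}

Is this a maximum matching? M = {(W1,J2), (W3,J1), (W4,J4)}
No, size 3 is not maximum

Proposed matching has size 3.
Maximum matching size for this graph: 4.

This is NOT maximum - can be improved to size 4.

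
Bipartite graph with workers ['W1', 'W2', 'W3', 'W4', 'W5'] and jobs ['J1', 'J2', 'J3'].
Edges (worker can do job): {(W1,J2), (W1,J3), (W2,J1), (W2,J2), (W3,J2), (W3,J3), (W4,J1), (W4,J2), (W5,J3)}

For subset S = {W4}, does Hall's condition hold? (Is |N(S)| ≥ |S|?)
Yes: |N(S)| = 2, |S| = 1

Subset S = {W4}
Neighbors N(S) = {J1, J2}

|N(S)| = 2, |S| = 1
Hall's condition: |N(S)| ≥ |S| is satisfied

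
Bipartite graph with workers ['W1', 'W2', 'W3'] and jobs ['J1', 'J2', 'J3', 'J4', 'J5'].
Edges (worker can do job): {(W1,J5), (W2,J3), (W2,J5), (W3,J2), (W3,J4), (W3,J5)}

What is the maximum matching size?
Maximum matching size = 3

Maximum matching: {(W1,J5), (W2,J3), (W3,J4)}
Size: 3

This assigns 3 workers to 3 distinct jobs.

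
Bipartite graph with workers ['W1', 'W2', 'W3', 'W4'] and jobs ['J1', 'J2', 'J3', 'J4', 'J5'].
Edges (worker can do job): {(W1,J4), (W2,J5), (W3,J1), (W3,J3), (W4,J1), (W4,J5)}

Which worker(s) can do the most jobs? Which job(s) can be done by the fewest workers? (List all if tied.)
Most versatile: W3, W4 (2 jobs); Least covered: J2 (0 workers)

Worker degrees (jobs they can do): W1:1, W2:1, W3:2, W4:2
Job degrees (workers who can do it): J1:2, J2:0, J3:1, J4:1, J5:2

Maximum worker degree is 2, achieved by: W3, W4
Minimum job degree is 0, achieved by: J2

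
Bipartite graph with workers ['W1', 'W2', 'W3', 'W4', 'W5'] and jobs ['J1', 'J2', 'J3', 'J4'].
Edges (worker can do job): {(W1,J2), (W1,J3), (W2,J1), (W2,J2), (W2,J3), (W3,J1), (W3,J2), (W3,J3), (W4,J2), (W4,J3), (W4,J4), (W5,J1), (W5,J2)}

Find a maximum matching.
Matching: {(W1,J3), (W3,J1), (W4,J4), (W5,J2)}

Maximum matching (size 4):
  W1 → J3
  W3 → J1
  W4 → J4
  W5 → J2

Each worker is assigned to at most one job, and each job to at most one worker.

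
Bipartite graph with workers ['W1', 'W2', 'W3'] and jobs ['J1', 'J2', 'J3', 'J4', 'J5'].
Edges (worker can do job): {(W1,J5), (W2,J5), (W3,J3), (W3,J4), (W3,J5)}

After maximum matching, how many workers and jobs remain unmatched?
Unmatched: 1 workers, 3 jobs

Maximum matching size: 2
Workers: 3 total, 2 matched, 1 unmatched
Jobs: 5 total, 2 matched, 3 unmatched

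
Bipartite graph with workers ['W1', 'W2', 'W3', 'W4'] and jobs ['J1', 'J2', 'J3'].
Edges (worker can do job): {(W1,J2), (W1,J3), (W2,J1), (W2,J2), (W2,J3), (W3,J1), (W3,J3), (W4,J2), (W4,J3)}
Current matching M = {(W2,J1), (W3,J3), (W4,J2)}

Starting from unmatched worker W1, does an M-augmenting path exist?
No augmenting path from W1

Alternating search from W1 reaches jobs: {J1, J2, J3}.
Every reachable job is already matched in M, and following those matched edges back to workers exposes no further unvisited jobs.
No M-augmenting path from W1 exists.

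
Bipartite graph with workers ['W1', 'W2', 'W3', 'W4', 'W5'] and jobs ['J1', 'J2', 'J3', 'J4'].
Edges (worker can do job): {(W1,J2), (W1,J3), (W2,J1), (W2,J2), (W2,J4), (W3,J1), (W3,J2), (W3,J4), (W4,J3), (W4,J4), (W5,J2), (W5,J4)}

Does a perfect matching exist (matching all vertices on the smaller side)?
Yes, perfect matching exists (size 4)

Perfect matching: {(W2,J1), (W3,J2), (W4,J3), (W5,J4)}
All 4 vertices on the smaller side are matched.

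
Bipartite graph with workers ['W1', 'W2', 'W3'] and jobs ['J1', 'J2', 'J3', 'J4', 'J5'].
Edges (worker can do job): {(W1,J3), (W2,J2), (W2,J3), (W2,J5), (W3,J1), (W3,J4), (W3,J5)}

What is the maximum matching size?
Maximum matching size = 3

Maximum matching: {(W1,J3), (W2,J5), (W3,J1)}
Size: 3

This assigns 3 workers to 3 distinct jobs.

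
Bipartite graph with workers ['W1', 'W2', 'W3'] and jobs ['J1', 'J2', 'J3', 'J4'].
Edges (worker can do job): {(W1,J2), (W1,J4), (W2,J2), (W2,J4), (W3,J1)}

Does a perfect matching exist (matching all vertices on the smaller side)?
Yes, perfect matching exists (size 3)

Perfect matching: {(W1,J4), (W2,J2), (W3,J1)}
All 3 vertices on the smaller side are matched.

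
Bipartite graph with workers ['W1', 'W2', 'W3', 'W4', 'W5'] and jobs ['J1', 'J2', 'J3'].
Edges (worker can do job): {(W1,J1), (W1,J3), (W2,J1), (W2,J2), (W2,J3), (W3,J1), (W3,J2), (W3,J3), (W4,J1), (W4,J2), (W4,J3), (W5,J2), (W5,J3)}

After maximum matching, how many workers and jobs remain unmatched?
Unmatched: 2 workers, 0 jobs

Maximum matching size: 3
Workers: 5 total, 3 matched, 2 unmatched
Jobs: 3 total, 3 matched, 0 unmatched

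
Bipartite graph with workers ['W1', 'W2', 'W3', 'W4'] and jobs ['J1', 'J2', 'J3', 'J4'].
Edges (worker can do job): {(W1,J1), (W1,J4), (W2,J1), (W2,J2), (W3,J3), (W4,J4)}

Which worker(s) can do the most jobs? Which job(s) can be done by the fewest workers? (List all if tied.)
Most versatile: W1, W2 (2 jobs); Least covered: J2, J3 (1 workers)

Worker degrees (jobs they can do): W1:2, W2:2, W3:1, W4:1
Job degrees (workers who can do it): J1:2, J2:1, J3:1, J4:2

Maximum worker degree is 2, achieved by: W1, W2
Minimum job degree is 1, achieved by: J2, J3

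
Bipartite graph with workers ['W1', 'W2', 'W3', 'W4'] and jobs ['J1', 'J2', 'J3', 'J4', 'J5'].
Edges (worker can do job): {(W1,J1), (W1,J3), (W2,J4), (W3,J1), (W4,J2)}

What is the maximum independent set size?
Maximum independent set = 5

By König's theorem:
- Min vertex cover = Max matching = 4
- Max independent set = Total vertices - Min vertex cover
- Max independent set = 9 - 4 = 5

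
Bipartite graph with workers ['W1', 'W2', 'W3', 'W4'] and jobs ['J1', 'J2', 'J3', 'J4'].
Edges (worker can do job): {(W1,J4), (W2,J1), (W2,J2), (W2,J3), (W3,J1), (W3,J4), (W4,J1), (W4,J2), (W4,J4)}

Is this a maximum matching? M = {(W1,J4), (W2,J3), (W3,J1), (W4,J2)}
Yes, size 4 is maximum

Proposed matching has size 4.
Maximum matching size for this graph: 4.

This is a maximum matching.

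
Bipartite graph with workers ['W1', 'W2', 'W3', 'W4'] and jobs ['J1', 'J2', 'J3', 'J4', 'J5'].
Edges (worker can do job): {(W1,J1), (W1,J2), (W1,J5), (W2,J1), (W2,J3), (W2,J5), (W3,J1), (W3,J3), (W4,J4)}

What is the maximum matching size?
Maximum matching size = 4

Maximum matching: {(W1,J5), (W2,J1), (W3,J3), (W4,J4)}
Size: 4

This assigns 4 workers to 4 distinct jobs.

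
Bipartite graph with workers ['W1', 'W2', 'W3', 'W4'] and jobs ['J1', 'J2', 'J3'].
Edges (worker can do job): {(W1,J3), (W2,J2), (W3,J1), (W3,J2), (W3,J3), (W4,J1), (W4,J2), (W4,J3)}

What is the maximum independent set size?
Maximum independent set = 4

By König's theorem:
- Min vertex cover = Max matching = 3
- Max independent set = Total vertices - Min vertex cover
- Max independent set = 7 - 3 = 4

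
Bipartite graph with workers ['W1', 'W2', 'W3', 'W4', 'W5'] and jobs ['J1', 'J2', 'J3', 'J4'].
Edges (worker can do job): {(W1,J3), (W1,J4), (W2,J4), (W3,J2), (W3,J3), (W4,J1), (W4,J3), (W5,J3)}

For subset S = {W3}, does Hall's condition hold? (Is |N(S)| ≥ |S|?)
Yes: |N(S)| = 2, |S| = 1

Subset S = {W3}
Neighbors N(S) = {J2, J3}

|N(S)| = 2, |S| = 1
Hall's condition: |N(S)| ≥ |S| is satisfied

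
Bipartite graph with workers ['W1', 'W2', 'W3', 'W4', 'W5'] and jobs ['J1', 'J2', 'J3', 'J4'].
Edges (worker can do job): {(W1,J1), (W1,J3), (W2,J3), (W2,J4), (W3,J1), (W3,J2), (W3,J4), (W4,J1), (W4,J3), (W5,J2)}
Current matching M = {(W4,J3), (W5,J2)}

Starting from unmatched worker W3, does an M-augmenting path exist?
Yes: W3 → J1

An M-augmenting path alternates non-matching / matching edges, starting and ending at unmatched vertices.
Path: W3 → J1
(J1 is unmatched in M, so the path is augmenting.)
Flipping edges along this path would increase |M| from 2 to 3.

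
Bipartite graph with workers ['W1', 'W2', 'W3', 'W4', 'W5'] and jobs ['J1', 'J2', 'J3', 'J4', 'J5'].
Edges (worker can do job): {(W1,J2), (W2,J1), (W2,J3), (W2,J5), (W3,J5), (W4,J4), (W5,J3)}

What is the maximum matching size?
Maximum matching size = 5

Maximum matching: {(W1,J2), (W2,J1), (W3,J5), (W4,J4), (W5,J3)}
Size: 5

This assigns 5 workers to 5 distinct jobs.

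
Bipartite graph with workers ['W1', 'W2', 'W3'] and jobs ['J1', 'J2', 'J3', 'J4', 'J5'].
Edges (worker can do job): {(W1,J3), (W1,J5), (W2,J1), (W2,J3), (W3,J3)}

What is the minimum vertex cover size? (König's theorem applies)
Minimum vertex cover size = 3

By König's theorem: in bipartite graphs,
min vertex cover = max matching = 3

Maximum matching has size 3, so minimum vertex cover also has size 3.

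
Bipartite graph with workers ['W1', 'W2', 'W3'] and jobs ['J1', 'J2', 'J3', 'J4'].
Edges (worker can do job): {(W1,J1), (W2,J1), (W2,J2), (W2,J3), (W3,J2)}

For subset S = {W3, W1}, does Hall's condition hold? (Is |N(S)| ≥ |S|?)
Yes: |N(S)| = 2, |S| = 2

Subset S = {W3, W1}
Neighbors N(S) = {J1, J2}

|N(S)| = 2, |S| = 2
Hall's condition: |N(S)| ≥ |S| is satisfied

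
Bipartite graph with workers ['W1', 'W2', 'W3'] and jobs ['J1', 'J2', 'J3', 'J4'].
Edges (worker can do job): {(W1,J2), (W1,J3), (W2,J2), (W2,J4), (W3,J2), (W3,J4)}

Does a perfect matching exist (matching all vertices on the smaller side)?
Yes, perfect matching exists (size 3)

Perfect matching: {(W1,J3), (W2,J4), (W3,J2)}
All 3 vertices on the smaller side are matched.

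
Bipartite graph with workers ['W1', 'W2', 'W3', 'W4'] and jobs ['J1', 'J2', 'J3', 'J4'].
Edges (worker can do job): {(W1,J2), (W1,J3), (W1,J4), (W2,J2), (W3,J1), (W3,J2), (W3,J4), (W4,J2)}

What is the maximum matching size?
Maximum matching size = 3

Maximum matching: {(W1,J4), (W3,J1), (W4,J2)}
Size: 3

This assigns 3 workers to 3 distinct jobs.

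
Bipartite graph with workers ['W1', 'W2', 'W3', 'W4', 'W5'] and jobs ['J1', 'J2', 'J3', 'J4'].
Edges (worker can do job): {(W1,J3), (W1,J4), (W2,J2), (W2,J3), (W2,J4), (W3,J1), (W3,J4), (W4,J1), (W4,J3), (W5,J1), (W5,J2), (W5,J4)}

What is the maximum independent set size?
Maximum independent set = 5

By König's theorem:
- Min vertex cover = Max matching = 4
- Max independent set = Total vertices - Min vertex cover
- Max independent set = 9 - 4 = 5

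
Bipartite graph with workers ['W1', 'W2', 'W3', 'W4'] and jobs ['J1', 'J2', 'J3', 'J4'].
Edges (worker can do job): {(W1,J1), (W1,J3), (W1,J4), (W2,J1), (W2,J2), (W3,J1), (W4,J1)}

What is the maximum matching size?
Maximum matching size = 3

Maximum matching: {(W1,J4), (W2,J2), (W4,J1)}
Size: 3

This assigns 3 workers to 3 distinct jobs.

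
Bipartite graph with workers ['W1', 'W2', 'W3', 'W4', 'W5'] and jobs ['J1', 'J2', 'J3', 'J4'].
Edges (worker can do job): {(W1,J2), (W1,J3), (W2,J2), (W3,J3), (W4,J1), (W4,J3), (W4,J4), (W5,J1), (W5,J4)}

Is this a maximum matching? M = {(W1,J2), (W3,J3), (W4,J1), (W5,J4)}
Yes, size 4 is maximum

Proposed matching has size 4.
Maximum matching size for this graph: 4.

This is a maximum matching.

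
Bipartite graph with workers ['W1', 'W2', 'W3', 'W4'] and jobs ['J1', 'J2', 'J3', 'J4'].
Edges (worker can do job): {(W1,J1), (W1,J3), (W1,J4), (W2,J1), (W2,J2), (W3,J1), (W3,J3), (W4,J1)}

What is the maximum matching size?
Maximum matching size = 4

Maximum matching: {(W1,J4), (W2,J2), (W3,J3), (W4,J1)}
Size: 4

This assigns 4 workers to 4 distinct jobs.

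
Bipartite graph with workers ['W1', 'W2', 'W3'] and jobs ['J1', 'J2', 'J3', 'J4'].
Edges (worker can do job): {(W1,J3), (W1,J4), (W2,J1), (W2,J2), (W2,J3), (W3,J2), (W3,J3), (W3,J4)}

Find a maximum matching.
Matching: {(W1,J4), (W2,J2), (W3,J3)}

Maximum matching (size 3):
  W1 → J4
  W2 → J2
  W3 → J3

Each worker is assigned to at most one job, and each job to at most one worker.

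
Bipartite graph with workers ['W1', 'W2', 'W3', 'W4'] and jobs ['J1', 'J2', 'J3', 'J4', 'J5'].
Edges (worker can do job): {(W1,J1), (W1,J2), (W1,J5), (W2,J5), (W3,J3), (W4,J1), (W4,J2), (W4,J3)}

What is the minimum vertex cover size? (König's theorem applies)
Minimum vertex cover size = 4

By König's theorem: in bipartite graphs,
min vertex cover = max matching = 4

Maximum matching has size 4, so minimum vertex cover also has size 4.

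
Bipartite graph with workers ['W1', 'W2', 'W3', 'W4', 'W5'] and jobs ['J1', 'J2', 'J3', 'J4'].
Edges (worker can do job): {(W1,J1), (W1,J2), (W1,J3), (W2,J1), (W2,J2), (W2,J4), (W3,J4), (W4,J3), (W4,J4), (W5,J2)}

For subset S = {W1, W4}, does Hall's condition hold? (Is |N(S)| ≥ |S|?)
Yes: |N(S)| = 4, |S| = 2

Subset S = {W1, W4}
Neighbors N(S) = {J1, J2, J3, J4}

|N(S)| = 4, |S| = 2
Hall's condition: |N(S)| ≥ |S| is satisfied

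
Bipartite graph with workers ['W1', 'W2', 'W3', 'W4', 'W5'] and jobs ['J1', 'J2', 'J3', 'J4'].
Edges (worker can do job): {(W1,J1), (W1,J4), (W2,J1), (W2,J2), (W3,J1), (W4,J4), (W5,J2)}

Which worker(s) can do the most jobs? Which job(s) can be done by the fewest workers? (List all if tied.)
Most versatile: W1, W2 (2 jobs); Least covered: J3 (0 workers)

Worker degrees (jobs they can do): W1:2, W2:2, W3:1, W4:1, W5:1
Job degrees (workers who can do it): J1:3, J2:2, J3:0, J4:2

Maximum worker degree is 2, achieved by: W1, W2
Minimum job degree is 0, achieved by: J3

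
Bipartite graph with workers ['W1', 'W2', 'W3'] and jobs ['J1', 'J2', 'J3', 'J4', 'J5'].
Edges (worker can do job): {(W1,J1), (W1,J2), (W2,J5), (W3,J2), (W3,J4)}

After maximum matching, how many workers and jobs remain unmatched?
Unmatched: 0 workers, 2 jobs

Maximum matching size: 3
Workers: 3 total, 3 matched, 0 unmatched
Jobs: 5 total, 3 matched, 2 unmatched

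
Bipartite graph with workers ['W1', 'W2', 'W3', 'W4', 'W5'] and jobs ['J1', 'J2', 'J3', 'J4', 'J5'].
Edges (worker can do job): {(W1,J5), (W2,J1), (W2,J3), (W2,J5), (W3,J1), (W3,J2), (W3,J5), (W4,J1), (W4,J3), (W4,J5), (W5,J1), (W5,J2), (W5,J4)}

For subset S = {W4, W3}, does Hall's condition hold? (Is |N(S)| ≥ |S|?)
Yes: |N(S)| = 4, |S| = 2

Subset S = {W4, W3}
Neighbors N(S) = {J1, J2, J3, J5}

|N(S)| = 4, |S| = 2
Hall's condition: |N(S)| ≥ |S| is satisfied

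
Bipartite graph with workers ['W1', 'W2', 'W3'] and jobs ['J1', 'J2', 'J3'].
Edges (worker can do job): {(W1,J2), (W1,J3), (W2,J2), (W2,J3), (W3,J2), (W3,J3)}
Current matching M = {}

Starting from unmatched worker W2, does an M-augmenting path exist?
Yes: W2 → J2

An M-augmenting path alternates non-matching / matching edges, starting and ending at unmatched vertices.
Path: W2 → J2
(J2 is unmatched in M, so the path is augmenting.)
Flipping edges along this path would increase |M| from 0 to 1.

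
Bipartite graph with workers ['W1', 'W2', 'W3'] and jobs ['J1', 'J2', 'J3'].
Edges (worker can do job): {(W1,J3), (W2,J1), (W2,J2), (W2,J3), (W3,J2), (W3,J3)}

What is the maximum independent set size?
Maximum independent set = 3

By König's theorem:
- Min vertex cover = Max matching = 3
- Max independent set = Total vertices - Min vertex cover
- Max independent set = 6 - 3 = 3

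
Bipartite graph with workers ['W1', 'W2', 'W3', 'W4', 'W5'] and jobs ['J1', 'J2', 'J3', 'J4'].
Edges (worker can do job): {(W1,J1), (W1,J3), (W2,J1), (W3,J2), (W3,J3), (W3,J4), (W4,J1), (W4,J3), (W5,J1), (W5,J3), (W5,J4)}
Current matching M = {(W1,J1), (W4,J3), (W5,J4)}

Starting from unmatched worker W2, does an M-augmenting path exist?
No augmenting path from W2

Alternating search from W2 reaches jobs: {J1, J3}.
Every reachable job is already matched in M, and following those matched edges back to workers exposes no further unvisited jobs.
No M-augmenting path from W2 exists.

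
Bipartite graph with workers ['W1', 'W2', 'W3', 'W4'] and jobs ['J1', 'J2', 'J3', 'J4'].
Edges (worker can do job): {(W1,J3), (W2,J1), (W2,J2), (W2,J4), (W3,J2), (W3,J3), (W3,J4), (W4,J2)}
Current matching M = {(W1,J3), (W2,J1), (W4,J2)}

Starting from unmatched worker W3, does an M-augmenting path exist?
Yes: W3 → J4

An M-augmenting path alternates non-matching / matching edges, starting and ending at unmatched vertices.
Path: W3 → J4
(J4 is unmatched in M, so the path is augmenting.)
Flipping edges along this path would increase |M| from 3 to 4.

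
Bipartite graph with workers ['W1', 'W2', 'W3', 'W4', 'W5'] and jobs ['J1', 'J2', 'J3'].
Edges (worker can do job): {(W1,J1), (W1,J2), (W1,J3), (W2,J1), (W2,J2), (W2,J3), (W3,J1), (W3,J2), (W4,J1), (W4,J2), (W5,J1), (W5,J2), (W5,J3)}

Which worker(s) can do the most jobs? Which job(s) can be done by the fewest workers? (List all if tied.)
Most versatile: W1, W2, W5 (3 jobs); Least covered: J3 (3 workers)

Worker degrees (jobs they can do): W1:3, W2:3, W3:2, W4:2, W5:3
Job degrees (workers who can do it): J1:5, J2:5, J3:3

Maximum worker degree is 3, achieved by: W1, W2, W5
Minimum job degree is 3, achieved by: J3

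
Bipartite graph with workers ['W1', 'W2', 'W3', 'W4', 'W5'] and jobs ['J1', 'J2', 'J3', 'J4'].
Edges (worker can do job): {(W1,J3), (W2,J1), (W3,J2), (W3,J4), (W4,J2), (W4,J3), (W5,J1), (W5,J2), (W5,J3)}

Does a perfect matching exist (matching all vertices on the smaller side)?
Yes, perfect matching exists (size 4)

Perfect matching: {(W2,J1), (W3,J4), (W4,J2), (W5,J3)}
All 4 vertices on the smaller side are matched.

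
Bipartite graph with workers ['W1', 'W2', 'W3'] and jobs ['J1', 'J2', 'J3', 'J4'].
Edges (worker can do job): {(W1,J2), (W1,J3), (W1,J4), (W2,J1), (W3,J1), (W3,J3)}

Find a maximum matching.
Matching: {(W1,J4), (W2,J1), (W3,J3)}

Maximum matching (size 3):
  W1 → J4
  W2 → J1
  W3 → J3

Each worker is assigned to at most one job, and each job to at most one worker.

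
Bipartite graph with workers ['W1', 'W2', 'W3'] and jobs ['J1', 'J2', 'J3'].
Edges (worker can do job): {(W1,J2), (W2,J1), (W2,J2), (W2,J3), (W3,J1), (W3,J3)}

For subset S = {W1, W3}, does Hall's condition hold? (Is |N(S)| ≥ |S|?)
Yes: |N(S)| = 3, |S| = 2

Subset S = {W1, W3}
Neighbors N(S) = {J1, J2, J3}

|N(S)| = 3, |S| = 2
Hall's condition: |N(S)| ≥ |S| is satisfied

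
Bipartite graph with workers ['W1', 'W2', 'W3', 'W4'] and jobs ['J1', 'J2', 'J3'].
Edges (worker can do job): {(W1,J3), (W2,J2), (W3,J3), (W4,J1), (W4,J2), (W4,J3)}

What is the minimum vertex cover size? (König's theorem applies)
Minimum vertex cover size = 3

By König's theorem: in bipartite graphs,
min vertex cover = max matching = 3

Maximum matching has size 3, so minimum vertex cover also has size 3.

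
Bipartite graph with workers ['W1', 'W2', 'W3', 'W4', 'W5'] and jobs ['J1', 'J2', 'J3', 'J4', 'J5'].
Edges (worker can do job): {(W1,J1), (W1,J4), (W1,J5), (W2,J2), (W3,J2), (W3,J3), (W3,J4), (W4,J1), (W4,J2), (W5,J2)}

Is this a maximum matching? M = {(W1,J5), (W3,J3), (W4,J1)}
No, size 3 is not maximum

Proposed matching has size 3.
Maximum matching size for this graph: 4.

This is NOT maximum - can be improved to size 4.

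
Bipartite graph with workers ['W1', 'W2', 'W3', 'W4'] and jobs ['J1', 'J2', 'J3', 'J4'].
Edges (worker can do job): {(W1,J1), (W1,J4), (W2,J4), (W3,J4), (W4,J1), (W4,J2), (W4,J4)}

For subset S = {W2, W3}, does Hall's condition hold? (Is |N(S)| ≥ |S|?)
No: |N(S)| = 1, |S| = 2

Subset S = {W2, W3}
Neighbors N(S) = {J4}

|N(S)| = 1, |S| = 2
Hall's condition: |N(S)| ≥ |S| is NOT satisfied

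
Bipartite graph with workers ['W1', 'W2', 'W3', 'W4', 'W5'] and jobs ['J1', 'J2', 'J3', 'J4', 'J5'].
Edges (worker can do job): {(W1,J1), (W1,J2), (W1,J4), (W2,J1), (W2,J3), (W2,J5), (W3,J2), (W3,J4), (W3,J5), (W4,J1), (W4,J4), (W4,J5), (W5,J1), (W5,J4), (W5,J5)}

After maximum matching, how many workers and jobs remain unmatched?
Unmatched: 0 workers, 0 jobs

Maximum matching size: 5
Workers: 5 total, 5 matched, 0 unmatched
Jobs: 5 total, 5 matched, 0 unmatched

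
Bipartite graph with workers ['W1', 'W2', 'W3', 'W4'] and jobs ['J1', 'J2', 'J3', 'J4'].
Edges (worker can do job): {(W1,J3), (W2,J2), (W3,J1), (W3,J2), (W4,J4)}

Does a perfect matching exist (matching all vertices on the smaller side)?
Yes, perfect matching exists (size 4)

Perfect matching: {(W1,J3), (W2,J2), (W3,J1), (W4,J4)}
All 4 vertices on the smaller side are matched.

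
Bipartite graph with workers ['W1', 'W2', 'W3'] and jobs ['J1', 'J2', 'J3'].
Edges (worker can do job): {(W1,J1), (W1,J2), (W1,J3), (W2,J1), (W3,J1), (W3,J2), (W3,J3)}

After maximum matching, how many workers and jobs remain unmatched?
Unmatched: 0 workers, 0 jobs

Maximum matching size: 3
Workers: 3 total, 3 matched, 0 unmatched
Jobs: 3 total, 3 matched, 0 unmatched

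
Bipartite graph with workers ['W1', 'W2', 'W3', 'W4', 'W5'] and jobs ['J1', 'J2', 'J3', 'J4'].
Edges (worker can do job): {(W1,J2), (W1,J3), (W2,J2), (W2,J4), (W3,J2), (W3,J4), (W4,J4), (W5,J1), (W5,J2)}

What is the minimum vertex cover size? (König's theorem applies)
Minimum vertex cover size = 4

By König's theorem: in bipartite graphs,
min vertex cover = max matching = 4

Maximum matching has size 4, so minimum vertex cover also has size 4.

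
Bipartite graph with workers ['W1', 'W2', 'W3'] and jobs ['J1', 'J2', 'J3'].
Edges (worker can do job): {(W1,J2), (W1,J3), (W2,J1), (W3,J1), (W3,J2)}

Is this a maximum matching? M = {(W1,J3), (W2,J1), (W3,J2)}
Yes, size 3 is maximum

Proposed matching has size 3.
Maximum matching size for this graph: 3.

This is a maximum matching.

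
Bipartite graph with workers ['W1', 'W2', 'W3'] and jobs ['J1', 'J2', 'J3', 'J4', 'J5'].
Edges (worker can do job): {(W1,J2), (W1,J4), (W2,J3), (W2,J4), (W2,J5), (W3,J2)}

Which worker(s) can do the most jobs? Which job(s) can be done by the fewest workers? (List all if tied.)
Most versatile: W2 (3 jobs); Least covered: J1 (0 workers)

Worker degrees (jobs they can do): W1:2, W2:3, W3:1
Job degrees (workers who can do it): J1:0, J2:2, J3:1, J4:2, J5:1

Maximum worker degree is 3, achieved by: W2
Minimum job degree is 0, achieved by: J1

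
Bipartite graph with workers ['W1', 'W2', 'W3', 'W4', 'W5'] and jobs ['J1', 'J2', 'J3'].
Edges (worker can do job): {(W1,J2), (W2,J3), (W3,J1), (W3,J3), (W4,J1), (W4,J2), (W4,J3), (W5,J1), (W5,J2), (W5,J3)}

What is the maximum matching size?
Maximum matching size = 3

Maximum matching: {(W3,J1), (W4,J3), (W5,J2)}
Size: 3

This assigns 3 workers to 3 distinct jobs.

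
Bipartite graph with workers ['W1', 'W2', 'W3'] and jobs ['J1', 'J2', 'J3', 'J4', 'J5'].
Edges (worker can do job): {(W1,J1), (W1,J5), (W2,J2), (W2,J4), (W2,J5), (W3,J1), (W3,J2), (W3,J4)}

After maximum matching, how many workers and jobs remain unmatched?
Unmatched: 0 workers, 2 jobs

Maximum matching size: 3
Workers: 3 total, 3 matched, 0 unmatched
Jobs: 5 total, 3 matched, 2 unmatched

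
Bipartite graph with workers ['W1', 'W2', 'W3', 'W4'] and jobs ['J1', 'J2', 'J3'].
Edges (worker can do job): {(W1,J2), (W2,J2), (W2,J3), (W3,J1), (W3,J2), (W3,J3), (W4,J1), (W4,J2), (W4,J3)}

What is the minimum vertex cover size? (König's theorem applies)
Minimum vertex cover size = 3

By König's theorem: in bipartite graphs,
min vertex cover = max matching = 3

Maximum matching has size 3, so minimum vertex cover also has size 3.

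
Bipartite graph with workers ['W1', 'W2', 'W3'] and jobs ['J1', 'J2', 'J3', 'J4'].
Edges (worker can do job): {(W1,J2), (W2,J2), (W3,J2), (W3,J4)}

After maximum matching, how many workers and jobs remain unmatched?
Unmatched: 1 workers, 2 jobs

Maximum matching size: 2
Workers: 3 total, 2 matched, 1 unmatched
Jobs: 4 total, 2 matched, 2 unmatched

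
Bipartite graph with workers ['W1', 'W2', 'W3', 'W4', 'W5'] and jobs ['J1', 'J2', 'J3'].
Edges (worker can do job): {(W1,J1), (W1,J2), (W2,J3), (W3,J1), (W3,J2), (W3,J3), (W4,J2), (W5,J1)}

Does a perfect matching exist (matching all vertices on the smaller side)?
Yes, perfect matching exists (size 3)

Perfect matching: {(W2,J3), (W3,J2), (W5,J1)}
All 3 vertices on the smaller side are matched.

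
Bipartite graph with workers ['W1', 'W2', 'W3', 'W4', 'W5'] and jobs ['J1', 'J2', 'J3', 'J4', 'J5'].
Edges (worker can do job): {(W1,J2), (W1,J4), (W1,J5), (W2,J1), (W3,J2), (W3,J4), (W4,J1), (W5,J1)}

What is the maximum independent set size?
Maximum independent set = 7

By König's theorem:
- Min vertex cover = Max matching = 3
- Max independent set = Total vertices - Min vertex cover
- Max independent set = 10 - 3 = 7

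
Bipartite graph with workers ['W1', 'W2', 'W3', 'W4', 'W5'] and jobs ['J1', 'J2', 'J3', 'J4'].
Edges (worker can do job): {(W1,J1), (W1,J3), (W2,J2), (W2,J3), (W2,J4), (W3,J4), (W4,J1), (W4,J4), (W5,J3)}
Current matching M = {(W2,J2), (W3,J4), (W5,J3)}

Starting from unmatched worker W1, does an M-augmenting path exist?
Yes: W1 → J1

An M-augmenting path alternates non-matching / matching edges, starting and ending at unmatched vertices.
Path: W1 → J1
(J1 is unmatched in M, so the path is augmenting.)
Flipping edges along this path would increase |M| from 3 to 4.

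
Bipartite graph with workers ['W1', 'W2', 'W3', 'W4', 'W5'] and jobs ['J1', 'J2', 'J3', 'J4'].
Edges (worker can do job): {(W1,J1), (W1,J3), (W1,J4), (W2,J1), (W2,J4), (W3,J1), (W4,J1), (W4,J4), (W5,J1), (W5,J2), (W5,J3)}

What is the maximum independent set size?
Maximum independent set = 5

By König's theorem:
- Min vertex cover = Max matching = 4
- Max independent set = Total vertices - Min vertex cover
- Max independent set = 9 - 4 = 5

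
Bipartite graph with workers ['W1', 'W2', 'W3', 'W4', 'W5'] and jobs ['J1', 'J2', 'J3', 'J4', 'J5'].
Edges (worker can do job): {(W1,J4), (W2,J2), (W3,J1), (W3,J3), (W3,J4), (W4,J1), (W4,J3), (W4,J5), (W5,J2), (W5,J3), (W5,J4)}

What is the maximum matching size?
Maximum matching size = 5

Maximum matching: {(W1,J4), (W2,J2), (W3,J1), (W4,J5), (W5,J3)}
Size: 5

This assigns 5 workers to 5 distinct jobs.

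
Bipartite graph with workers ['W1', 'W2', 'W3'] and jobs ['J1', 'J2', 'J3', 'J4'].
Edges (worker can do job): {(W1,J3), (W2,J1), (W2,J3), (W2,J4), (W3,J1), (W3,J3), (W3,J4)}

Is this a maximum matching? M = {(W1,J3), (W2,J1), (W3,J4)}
Yes, size 3 is maximum

Proposed matching has size 3.
Maximum matching size for this graph: 3.

This is a maximum matching.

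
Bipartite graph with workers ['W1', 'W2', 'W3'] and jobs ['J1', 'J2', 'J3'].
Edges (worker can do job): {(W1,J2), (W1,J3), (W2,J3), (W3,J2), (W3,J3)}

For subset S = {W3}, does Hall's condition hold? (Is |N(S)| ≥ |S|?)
Yes: |N(S)| = 2, |S| = 1

Subset S = {W3}
Neighbors N(S) = {J2, J3}

|N(S)| = 2, |S| = 1
Hall's condition: |N(S)| ≥ |S| is satisfied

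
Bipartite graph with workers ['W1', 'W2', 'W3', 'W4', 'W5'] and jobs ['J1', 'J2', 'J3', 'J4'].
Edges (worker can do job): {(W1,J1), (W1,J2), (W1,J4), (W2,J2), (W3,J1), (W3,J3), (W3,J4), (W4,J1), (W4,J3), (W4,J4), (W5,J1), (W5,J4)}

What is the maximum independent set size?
Maximum independent set = 5

By König's theorem:
- Min vertex cover = Max matching = 4
- Max independent set = Total vertices - Min vertex cover
- Max independent set = 9 - 4 = 5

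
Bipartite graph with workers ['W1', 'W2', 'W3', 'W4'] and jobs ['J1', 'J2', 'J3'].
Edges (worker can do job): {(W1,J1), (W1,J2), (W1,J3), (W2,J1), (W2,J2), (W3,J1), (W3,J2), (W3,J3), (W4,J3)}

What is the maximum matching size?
Maximum matching size = 3

Maximum matching: {(W1,J2), (W3,J1), (W4,J3)}
Size: 3

This assigns 3 workers to 3 distinct jobs.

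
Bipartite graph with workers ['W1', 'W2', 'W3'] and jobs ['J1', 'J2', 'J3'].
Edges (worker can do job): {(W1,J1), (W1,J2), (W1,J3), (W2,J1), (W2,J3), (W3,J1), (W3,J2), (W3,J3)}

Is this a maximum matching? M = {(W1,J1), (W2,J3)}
No, size 2 is not maximum

Proposed matching has size 2.
Maximum matching size for this graph: 3.

This is NOT maximum - can be improved to size 3.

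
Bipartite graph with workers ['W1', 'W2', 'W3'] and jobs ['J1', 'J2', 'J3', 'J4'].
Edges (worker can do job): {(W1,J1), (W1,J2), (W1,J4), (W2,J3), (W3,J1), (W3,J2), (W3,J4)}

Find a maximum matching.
Matching: {(W1,J1), (W2,J3), (W3,J4)}

Maximum matching (size 3):
  W1 → J1
  W2 → J3
  W3 → J4

Each worker is assigned to at most one job, and each job to at most one worker.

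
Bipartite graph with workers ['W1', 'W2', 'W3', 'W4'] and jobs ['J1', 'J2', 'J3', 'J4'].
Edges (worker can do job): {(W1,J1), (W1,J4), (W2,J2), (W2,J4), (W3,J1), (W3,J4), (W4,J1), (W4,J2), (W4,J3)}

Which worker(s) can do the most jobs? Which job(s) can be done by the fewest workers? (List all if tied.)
Most versatile: W4 (3 jobs); Least covered: J3 (1 workers)

Worker degrees (jobs they can do): W1:2, W2:2, W3:2, W4:3
Job degrees (workers who can do it): J1:3, J2:2, J3:1, J4:3

Maximum worker degree is 3, achieved by: W4
Minimum job degree is 1, achieved by: J3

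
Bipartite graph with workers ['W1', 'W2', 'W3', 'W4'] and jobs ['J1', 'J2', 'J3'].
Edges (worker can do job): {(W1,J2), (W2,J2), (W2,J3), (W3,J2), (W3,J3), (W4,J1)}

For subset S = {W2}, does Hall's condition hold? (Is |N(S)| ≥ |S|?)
Yes: |N(S)| = 2, |S| = 1

Subset S = {W2}
Neighbors N(S) = {J2, J3}

|N(S)| = 2, |S| = 1
Hall's condition: |N(S)| ≥ |S| is satisfied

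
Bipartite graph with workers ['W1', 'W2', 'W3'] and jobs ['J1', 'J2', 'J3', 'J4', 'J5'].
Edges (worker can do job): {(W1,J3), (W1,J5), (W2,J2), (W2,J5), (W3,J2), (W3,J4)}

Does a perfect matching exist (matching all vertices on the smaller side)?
Yes, perfect matching exists (size 3)

Perfect matching: {(W1,J3), (W2,J2), (W3,J4)}
All 3 vertices on the smaller side are matched.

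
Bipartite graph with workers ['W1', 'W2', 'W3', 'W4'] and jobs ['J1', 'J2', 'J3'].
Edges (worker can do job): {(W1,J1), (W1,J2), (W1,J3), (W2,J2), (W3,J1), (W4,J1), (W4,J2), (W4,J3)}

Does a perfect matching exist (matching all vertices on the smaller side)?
Yes, perfect matching exists (size 3)

Perfect matching: {(W1,J2), (W3,J1), (W4,J3)}
All 3 vertices on the smaller side are matched.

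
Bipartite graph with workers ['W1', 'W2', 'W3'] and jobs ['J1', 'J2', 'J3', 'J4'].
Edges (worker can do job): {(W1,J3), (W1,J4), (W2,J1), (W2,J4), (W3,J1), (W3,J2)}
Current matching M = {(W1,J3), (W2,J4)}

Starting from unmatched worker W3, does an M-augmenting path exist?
Yes: W3 → J2

An M-augmenting path alternates non-matching / matching edges, starting and ending at unmatched vertices.
Path: W3 → J2
(J2 is unmatched in M, so the path is augmenting.)
Flipping edges along this path would increase |M| from 2 to 3.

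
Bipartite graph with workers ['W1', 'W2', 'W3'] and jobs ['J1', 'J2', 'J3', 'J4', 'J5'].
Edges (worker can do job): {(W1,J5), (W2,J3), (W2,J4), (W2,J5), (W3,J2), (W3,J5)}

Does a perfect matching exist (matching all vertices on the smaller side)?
Yes, perfect matching exists (size 3)

Perfect matching: {(W1,J5), (W2,J4), (W3,J2)}
All 3 vertices on the smaller side are matched.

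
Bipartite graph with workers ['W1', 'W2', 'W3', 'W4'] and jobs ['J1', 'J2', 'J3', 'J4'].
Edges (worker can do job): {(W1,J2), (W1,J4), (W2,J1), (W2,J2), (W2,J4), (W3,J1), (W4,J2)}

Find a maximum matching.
Matching: {(W1,J4), (W3,J1), (W4,J2)}

Maximum matching (size 3):
  W1 → J4
  W3 → J1
  W4 → J2

Each worker is assigned to at most one job, and each job to at most one worker.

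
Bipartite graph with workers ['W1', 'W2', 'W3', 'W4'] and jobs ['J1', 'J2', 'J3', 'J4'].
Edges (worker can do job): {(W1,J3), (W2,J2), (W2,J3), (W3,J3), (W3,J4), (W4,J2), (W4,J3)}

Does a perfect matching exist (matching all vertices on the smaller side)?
No, maximum matching has size 3 < 4

Maximum matching has size 3, need 4 for perfect matching.
Unmatched workers: ['W1']
Unmatched jobs: ['J1']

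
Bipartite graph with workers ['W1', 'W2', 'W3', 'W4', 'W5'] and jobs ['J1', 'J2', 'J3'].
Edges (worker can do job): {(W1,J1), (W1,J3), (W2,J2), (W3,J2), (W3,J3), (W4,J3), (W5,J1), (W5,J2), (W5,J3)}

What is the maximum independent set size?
Maximum independent set = 5

By König's theorem:
- Min vertex cover = Max matching = 3
- Max independent set = Total vertices - Min vertex cover
- Max independent set = 8 - 3 = 5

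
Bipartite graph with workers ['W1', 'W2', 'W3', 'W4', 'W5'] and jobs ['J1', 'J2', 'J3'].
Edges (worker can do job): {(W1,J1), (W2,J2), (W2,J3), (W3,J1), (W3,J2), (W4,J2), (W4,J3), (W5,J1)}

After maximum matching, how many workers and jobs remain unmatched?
Unmatched: 2 workers, 0 jobs

Maximum matching size: 3
Workers: 5 total, 3 matched, 2 unmatched
Jobs: 3 total, 3 matched, 0 unmatched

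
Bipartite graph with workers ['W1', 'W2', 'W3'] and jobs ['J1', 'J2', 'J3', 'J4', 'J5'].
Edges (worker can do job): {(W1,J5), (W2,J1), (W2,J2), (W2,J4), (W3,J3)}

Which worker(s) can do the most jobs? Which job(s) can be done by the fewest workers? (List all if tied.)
Most versatile: W2 (3 jobs); Least covered: J1, J2, J3, J4, J5 (1 workers)

Worker degrees (jobs they can do): W1:1, W2:3, W3:1
Job degrees (workers who can do it): J1:1, J2:1, J3:1, J4:1, J5:1

Maximum worker degree is 3, achieved by: W2
Minimum job degree is 1, achieved by: J1, J2, J3, J4, J5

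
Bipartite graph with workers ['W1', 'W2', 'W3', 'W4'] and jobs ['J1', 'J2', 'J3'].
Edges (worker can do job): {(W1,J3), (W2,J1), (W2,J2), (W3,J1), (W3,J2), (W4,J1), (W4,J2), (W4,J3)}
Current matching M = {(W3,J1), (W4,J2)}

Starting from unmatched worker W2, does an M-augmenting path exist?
Yes: W2 → J2 → W4 → J3

An M-augmenting path alternates non-matching / matching edges, starting and ending at unmatched vertices.
Path: W2 → J2 → W4 → J3
(J3 is unmatched in M, so the path is augmenting.)
Flipping edges along this path would increase |M| from 2 to 3.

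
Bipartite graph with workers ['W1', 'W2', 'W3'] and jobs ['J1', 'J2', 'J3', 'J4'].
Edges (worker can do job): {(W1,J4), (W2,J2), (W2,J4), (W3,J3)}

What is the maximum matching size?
Maximum matching size = 3

Maximum matching: {(W1,J4), (W2,J2), (W3,J3)}
Size: 3

This assigns 3 workers to 3 distinct jobs.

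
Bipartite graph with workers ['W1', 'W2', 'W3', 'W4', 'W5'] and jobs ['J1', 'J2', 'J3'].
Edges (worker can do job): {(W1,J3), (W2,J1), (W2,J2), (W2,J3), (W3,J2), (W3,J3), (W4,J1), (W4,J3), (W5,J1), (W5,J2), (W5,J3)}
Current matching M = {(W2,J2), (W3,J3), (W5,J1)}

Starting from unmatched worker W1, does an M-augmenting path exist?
No augmenting path from W1

Alternating search from W1 reaches jobs: {J1, J2, J3}.
Every reachable job is already matched in M, and following those matched edges back to workers exposes no further unvisited jobs.
No M-augmenting path from W1 exists.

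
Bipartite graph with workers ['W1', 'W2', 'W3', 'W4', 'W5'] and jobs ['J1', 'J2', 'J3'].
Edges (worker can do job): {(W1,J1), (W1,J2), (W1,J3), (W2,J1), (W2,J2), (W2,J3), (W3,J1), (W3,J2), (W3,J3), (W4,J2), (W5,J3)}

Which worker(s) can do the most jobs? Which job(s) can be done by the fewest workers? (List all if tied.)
Most versatile: W1, W2, W3 (3 jobs); Least covered: J1 (3 workers)

Worker degrees (jobs they can do): W1:3, W2:3, W3:3, W4:1, W5:1
Job degrees (workers who can do it): J1:3, J2:4, J3:4

Maximum worker degree is 3, achieved by: W1, W2, W3
Minimum job degree is 3, achieved by: J1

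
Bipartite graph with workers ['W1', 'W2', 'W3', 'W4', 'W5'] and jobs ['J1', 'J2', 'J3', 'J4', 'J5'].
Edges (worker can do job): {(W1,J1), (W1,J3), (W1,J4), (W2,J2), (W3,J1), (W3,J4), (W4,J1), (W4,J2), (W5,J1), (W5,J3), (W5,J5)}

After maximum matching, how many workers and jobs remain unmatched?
Unmatched: 0 workers, 0 jobs

Maximum matching size: 5
Workers: 5 total, 5 matched, 0 unmatched
Jobs: 5 total, 5 matched, 0 unmatched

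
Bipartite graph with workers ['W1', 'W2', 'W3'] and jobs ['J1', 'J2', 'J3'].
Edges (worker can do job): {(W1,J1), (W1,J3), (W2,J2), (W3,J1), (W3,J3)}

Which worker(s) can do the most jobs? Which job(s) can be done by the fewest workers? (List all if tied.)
Most versatile: W1, W3 (2 jobs); Least covered: J2 (1 workers)

Worker degrees (jobs they can do): W1:2, W2:1, W3:2
Job degrees (workers who can do it): J1:2, J2:1, J3:2

Maximum worker degree is 2, achieved by: W1, W3
Minimum job degree is 1, achieved by: J2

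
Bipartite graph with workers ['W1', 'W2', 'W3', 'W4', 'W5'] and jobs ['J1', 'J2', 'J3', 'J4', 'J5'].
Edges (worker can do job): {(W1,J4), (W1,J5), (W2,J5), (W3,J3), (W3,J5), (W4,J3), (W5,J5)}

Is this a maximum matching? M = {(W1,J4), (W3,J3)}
No, size 2 is not maximum

Proposed matching has size 2.
Maximum matching size for this graph: 3.

This is NOT maximum - can be improved to size 3.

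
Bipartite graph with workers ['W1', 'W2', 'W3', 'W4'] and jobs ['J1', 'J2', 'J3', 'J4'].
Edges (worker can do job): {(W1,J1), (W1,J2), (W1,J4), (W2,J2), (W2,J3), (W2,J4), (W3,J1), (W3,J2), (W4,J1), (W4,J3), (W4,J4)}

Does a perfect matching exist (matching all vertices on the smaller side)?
Yes, perfect matching exists (size 4)

Perfect matching: {(W1,J4), (W2,J3), (W3,J2), (W4,J1)}
All 4 vertices on the smaller side are matched.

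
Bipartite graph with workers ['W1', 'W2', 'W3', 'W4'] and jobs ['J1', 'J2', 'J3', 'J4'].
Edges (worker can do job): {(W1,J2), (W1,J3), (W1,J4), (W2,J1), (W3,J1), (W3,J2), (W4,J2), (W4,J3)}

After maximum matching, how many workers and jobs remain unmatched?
Unmatched: 0 workers, 0 jobs

Maximum matching size: 4
Workers: 4 total, 4 matched, 0 unmatched
Jobs: 4 total, 4 matched, 0 unmatched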